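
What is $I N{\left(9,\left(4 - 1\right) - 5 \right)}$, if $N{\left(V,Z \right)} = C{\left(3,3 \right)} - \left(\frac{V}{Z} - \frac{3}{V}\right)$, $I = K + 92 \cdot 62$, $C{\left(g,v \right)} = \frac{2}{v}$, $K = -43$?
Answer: $\frac{62271}{2} \approx 31136.0$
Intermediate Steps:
$I = 5661$ ($I = -43 + 92 \cdot 62 = -43 + 5704 = 5661$)
$N{\left(V,Z \right)} = \frac{2}{3} + \frac{3}{V} - \frac{V}{Z}$ ($N{\left(V,Z \right)} = \frac{2}{3} - \left(\frac{V}{Z} - \frac{3}{V}\right) = 2 \cdot \frac{1}{3} - \left(- \frac{3}{V} + \frac{V}{Z}\right) = \frac{2}{3} - \left(- \frac{3}{V} + \frac{V}{Z}\right) = \frac{2}{3} + \frac{3}{V} - \frac{V}{Z}$)
$I N{\left(9,\left(4 - 1\right) - 5 \right)} = 5661 \left(\frac{2}{3} + \frac{3}{9} - \frac{9}{\left(4 - 1\right) - 5}\right) = 5661 \left(\frac{2}{3} + 3 \cdot \frac{1}{9} - \frac{9}{3 - 5}\right) = 5661 \left(\frac{2}{3} + \frac{1}{3} - \frac{9}{-2}\right) = 5661 \left(\frac{2}{3} + \frac{1}{3} - 9 \left(- \frac{1}{2}\right)\right) = 5661 \left(\frac{2}{3} + \frac{1}{3} + \frac{9}{2}\right) = 5661 \cdot \frac{11}{2} = \frac{62271}{2}$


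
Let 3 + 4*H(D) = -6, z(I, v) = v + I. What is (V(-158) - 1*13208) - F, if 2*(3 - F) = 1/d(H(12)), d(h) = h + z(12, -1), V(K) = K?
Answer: -467913/35 ≈ -13369.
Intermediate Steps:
z(I, v) = I + v
H(D) = -9/4 (H(D) = -¾ + (¼)*(-6) = -¾ - 3/2 = -9/4)
d(h) = 11 + h (d(h) = h + (12 - 1) = h + 11 = 11 + h)
F = 103/35 (F = 3 - 1/(2*(11 - 9/4)) = 3 - 1/(2*35/4) = 3 - ½*4/35 = 3 - 2/35 = 103/35 ≈ 2.9429)
(V(-158) - 1*13208) - F = (-158 - 1*13208) - 1*103/35 = (-158 - 13208) - 103/35 = -13366 - 103/35 = -467913/35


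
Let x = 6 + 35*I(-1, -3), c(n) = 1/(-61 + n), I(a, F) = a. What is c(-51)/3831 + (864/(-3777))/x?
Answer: 123536225/15665847792 ≈ 0.0078857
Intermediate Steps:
x = -29 (x = 6 + 35*(-1) = 6 - 35 = -29)
c(-51)/3831 + (864/(-3777))/x = 1/(-61 - 51*3831) + (864/(-3777))/(-29) = (1/3831)/(-112) + (864*(-1/3777))*(-1/29) = -1/112*1/3831 - 288/1259*(-1/29) = -1/429072 + 288/36511 = 123536225/15665847792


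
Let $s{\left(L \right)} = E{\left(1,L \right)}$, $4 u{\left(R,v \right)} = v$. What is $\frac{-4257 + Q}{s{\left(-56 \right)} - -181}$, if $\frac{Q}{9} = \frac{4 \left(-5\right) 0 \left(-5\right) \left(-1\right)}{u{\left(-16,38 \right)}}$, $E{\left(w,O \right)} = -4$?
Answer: $- \frac{1419}{59} \approx -24.051$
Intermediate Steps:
$u{\left(R,v \right)} = \frac{v}{4}$
$s{\left(L \right)} = -4$
$Q = 0$ ($Q = 9 \frac{4 \left(-5\right) 0 \left(-5\right) \left(-1\right)}{\frac{1}{4} \cdot 38} = 9 \frac{\left(-20\right) 0 \left(-1\right)}{\frac{19}{2}} = 9 \left(-20\right) 0 \cdot \frac{2}{19} = 9 \cdot 0 \cdot \frac{2}{19} = 9 \cdot 0 = 0$)
$\frac{-4257 + Q}{s{\left(-56 \right)} - -181} = \frac{-4257 + 0}{-4 - -181} = - \frac{4257}{-4 + \left(-8 + 189\right)} = - \frac{4257}{-4 + 181} = - \frac{4257}{177} = \left(-4257\right) \frac{1}{177} = - \frac{1419}{59}$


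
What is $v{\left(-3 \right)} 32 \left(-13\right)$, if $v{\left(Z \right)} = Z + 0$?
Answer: $1248$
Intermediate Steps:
$v{\left(Z \right)} = Z$
$v{\left(-3 \right)} 32 \left(-13\right) = \left(-3\right) 32 \left(-13\right) = \left(-96\right) \left(-13\right) = 1248$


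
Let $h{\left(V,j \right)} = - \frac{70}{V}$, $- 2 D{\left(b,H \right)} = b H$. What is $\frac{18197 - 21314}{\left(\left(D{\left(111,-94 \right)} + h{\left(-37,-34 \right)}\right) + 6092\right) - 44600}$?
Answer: $\frac{115329}{1231697} \approx 0.093634$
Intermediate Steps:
$D{\left(b,H \right)} = - \frac{H b}{2}$ ($D{\left(b,H \right)} = - \frac{b H}{2} = - \frac{H b}{2}$)
$\frac{18197 - 21314}{\left(\left(D{\left(111,-94 \right)} + h{\left(-37,-34 \right)}\right) + 6092\right) - 44600} = \frac{18197 - 21314}{\left(\left(\left(- \frac{1}{2}\right) \left(-94\right) 111 - \frac{70}{-37}\right) + 6092\right) - 44600} = - \frac{3117}{\left(\left(5217 - - \frac{70}{37}\right) + 6092\right) - 44600} = - \frac{3117}{\left(\left(5217 + \frac{70}{37}\right) + 6092\right) - 44600} = - \frac{3117}{\left(\frac{193099}{37} + 6092\right) - 44600} = - \frac{3117}{\frac{418503}{37} - 44600} = - \frac{3117}{- \frac{1231697}{37}} = \left(-3117\right) \left(- \frac{37}{1231697}\right) = \frac{115329}{1231697}$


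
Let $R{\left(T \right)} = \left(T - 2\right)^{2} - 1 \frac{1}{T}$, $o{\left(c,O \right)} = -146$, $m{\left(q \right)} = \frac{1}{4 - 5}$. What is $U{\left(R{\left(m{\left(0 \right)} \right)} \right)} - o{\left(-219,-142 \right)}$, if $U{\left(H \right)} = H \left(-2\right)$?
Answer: $126$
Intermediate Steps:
$m{\left(q \right)} = -1$ ($m{\left(q \right)} = \frac{1}{-1} = -1$)
$R{\left(T \right)} = \left(-2 + T\right)^{2} - \frac{1}{T}$
$U{\left(H \right)} = - 2 H$
$U{\left(R{\left(m{\left(0 \right)} \right)} \right)} - o{\left(-219,-142 \right)} = - 2 \left(\left(-2 - 1\right)^{2} - \frac{1}{-1}\right) - -146 = - 2 \left(\left(-3\right)^{2} - -1\right) + 146 = - 2 \left(9 + 1\right) + 146 = \left(-2\right) 10 + 146 = -20 + 146 = 126$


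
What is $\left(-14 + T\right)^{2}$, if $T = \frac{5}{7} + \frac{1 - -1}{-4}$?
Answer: $\frac{37249}{196} \approx 190.05$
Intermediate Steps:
$T = \frac{3}{14}$ ($T = 5 \cdot \frac{1}{7} + \left(1 + 1\right) \left(- \frac{1}{4}\right) = \frac{5}{7} + 2 \left(- \frac{1}{4}\right) = \frac{5}{7} - \frac{1}{2} = \frac{3}{14} \approx 0.21429$)
$\left(-14 + T\right)^{2} = \left(-14 + \frac{3}{14}\right)^{2} = \left(- \frac{193}{14}\right)^{2} = \frac{37249}{196}$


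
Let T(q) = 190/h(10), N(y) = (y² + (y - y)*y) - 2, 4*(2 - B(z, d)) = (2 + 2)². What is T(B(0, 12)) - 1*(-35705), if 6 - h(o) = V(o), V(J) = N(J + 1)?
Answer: 4034475/113 ≈ 35703.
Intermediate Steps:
B(z, d) = -2 (B(z, d) = 2 - (2 + 2)²/4 = 2 - ¼*4² = 2 - ¼*16 = 2 - 4 = -2)
N(y) = -2 + y² (N(y) = (y² + 0*y) - 2 = (y² + 0) - 2 = y² - 2 = -2 + y²)
V(J) = -2 + (1 + J)² (V(J) = -2 + (J + 1)² = -2 + (1 + J)²)
h(o) = 8 - (1 + o)² (h(o) = 6 - (-2 + (1 + o)²) = 6 + (2 - (1 + o)²) = 8 - (1 + o)²)
T(q) = -190/113 (T(q) = 190/(8 - (1 + 10)²) = 190/(8 - 1*11²) = 190/(8 - 1*121) = 190/(8 - 121) = 190/(-113) = 190*(-1/113) = -190/113)
T(B(0, 12)) - 1*(-35705) = -190/113 - 1*(-35705) = -190/113 + 35705 = 4034475/113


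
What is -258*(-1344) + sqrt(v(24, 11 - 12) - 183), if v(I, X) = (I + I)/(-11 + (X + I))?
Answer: 346752 + I*sqrt(179) ≈ 3.4675e+5 + 13.379*I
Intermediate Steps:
v(I, X) = 2*I/(-11 + I + X) (v(I, X) = (2*I)/(-11 + (I + X)) = (2*I)/(-11 + I + X) = 2*I/(-11 + I + X))
-258*(-1344) + sqrt(v(24, 11 - 12) - 183) = -258*(-1344) + sqrt(2*24/(-11 + 24 + (11 - 12)) - 183) = 346752 + sqrt(2*24/(-11 + 24 - 1) - 183) = 346752 + sqrt(2*24/12 - 183) = 346752 + sqrt(2*24*(1/12) - 183) = 346752 + sqrt(4 - 183) = 346752 + sqrt(-179) = 346752 + I*sqrt(179)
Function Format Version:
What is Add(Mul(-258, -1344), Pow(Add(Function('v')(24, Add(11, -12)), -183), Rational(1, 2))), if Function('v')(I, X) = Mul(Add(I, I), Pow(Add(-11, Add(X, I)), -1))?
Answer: Add(346752, Mul(I, Pow(179, Rational(1, 2)))) ≈ Add(3.4675e+5, Mul(13.379, I))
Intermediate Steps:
Function('v')(I, X) = Mul(2, I, Pow(Add(-11, I, X), -1)) (Function('v')(I, X) = Mul(Mul(2, I), Pow(Add(-11, Add(I, X)), -1)) = Mul(Mul(2, I), Pow(Add(-11, I, X), -1)) = Mul(2, I, Pow(Add(-11, I, X), -1)))
Add(Mul(-258, -1344), Pow(Add(Function('v')(24, Add(11, -12)), -183), Rational(1, 2))) = Add(Mul(-258, -1344), Pow(Add(Mul(2, 24, Pow(Add(-11, 24, Add(11, -12)), -1)), -183), Rational(1, 2))) = Add(346752, Pow(Add(Mul(2, 24, Pow(Add(-11, 24, -1), -1)), -183), Rational(1, 2))) = Add(346752, Pow(Add(Mul(2, 24, Pow(12, -1)), -183), Rational(1, 2))) = Add(346752, Pow(Add(Mul(2, 24, Rational(1, 12)), -183), Rational(1, 2))) = Add(346752, Pow(Add(4, -183), Rational(1, 2))) = Add(346752, Pow(-179, Rational(1, 2))) = Add(346752, Mul(I, Pow(179, Rational(1, 2))))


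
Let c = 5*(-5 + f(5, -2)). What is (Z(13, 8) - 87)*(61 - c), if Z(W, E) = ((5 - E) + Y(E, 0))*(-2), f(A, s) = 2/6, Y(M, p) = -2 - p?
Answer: -19481/3 ≈ -6493.7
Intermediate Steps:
f(A, s) = ⅓ (f(A, s) = 2*(⅙) = ⅓)
Z(W, E) = -6 + 2*E (Z(W, E) = ((5 - E) + (-2 - 1*0))*(-2) = ((5 - E) + (-2 + 0))*(-2) = ((5 - E) - 2)*(-2) = (3 - E)*(-2) = -6 + 2*E)
c = -70/3 (c = 5*(-5 + ⅓) = 5*(-14/3) = -70/3 ≈ -23.333)
(Z(13, 8) - 87)*(61 - c) = ((-6 + 2*8) - 87)*(61 - 1*(-70/3)) = ((-6 + 16) - 87)*(61 + 70/3) = (10 - 87)*(253/3) = -77*253/3 = -19481/3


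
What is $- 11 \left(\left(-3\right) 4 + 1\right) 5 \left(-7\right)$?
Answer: $-4235$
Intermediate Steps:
$- 11 \left(\left(-3\right) 4 + 1\right) 5 \left(-7\right) = - 11 \left(-12 + 1\right) 5 \left(-7\right) = - 11 \left(\left(-11\right) 5\right) \left(-7\right) = \left(-11\right) \left(-55\right) \left(-7\right) = 605 \left(-7\right) = -4235$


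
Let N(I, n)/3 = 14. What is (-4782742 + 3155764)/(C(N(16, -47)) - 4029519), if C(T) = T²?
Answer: 542326/1342585 ≈ 0.40394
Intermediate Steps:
N(I, n) = 42 (N(I, n) = 3*14 = 42)
(-4782742 + 3155764)/(C(N(16, -47)) - 4029519) = (-4782742 + 3155764)/(42² - 4029519) = -1626978/(1764 - 4029519) = -1626978/(-4027755) = -1626978*(-1/4027755) = 542326/1342585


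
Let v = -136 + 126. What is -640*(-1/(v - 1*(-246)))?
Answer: 160/59 ≈ 2.7119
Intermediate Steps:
v = -10
-640*(-1/(v - 1*(-246))) = -640*(-1/(-10 - 1*(-246))) = -640*(-1/(-10 + 246)) = -640/((-1*236)) = -640/(-236) = -640*(-1/236) = 160/59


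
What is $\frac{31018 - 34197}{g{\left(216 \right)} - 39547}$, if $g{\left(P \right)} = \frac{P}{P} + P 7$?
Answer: $\frac{3179}{38034} \approx 0.083583$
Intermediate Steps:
$g{\left(P \right)} = 1 + 7 P$
$\frac{31018 - 34197}{g{\left(216 \right)} - 39547} = \frac{31018 - 34197}{\left(1 + 7 \cdot 216\right) - 39547} = - \frac{3179}{\left(1 + 1512\right) - 39547} = - \frac{3179}{1513 - 39547} = - \frac{3179}{-38034} = \left(-3179\right) \left(- \frac{1}{38034}\right) = \frac{3179}{38034}$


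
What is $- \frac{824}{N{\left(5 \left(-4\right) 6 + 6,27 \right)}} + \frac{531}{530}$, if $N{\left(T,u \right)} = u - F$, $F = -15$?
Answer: $- \frac{207209}{11130} \approx -18.617$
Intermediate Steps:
$N{\left(T,u \right)} = 15 + u$ ($N{\left(T,u \right)} = u - -15 = u + 15 = 15 + u$)
$- \frac{824}{N{\left(5 \left(-4\right) 6 + 6,27 \right)}} + \frac{531}{530} = - \frac{824}{15 + 27} + \frac{531}{530} = - \frac{824}{42} + 531 \cdot \frac{1}{530} = \left(-824\right) \frac{1}{42} + \frac{531}{530} = - \frac{412}{21} + \frac{531}{530} = - \frac{207209}{11130}$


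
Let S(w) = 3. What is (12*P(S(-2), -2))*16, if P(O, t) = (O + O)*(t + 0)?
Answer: -2304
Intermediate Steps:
P(O, t) = 2*O*t (P(O, t) = (2*O)*t = 2*O*t)
(12*P(S(-2), -2))*16 = (12*(2*3*(-2)))*16 = (12*(-12))*16 = -144*16 = -2304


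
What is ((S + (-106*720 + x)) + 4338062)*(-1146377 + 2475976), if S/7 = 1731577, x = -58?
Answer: 21782452118077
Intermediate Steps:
S = 12121039 (S = 7*1731577 = 12121039)
((S + (-106*720 + x)) + 4338062)*(-1146377 + 2475976) = ((12121039 + (-106*720 - 58)) + 4338062)*(-1146377 + 2475976) = ((12121039 + (-76320 - 58)) + 4338062)*1329599 = ((12121039 - 76378) + 4338062)*1329599 = (12044661 + 4338062)*1329599 = 16382723*1329599 = 21782452118077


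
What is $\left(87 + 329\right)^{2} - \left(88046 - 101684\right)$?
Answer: $186694$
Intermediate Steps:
$\left(87 + 329\right)^{2} - \left(88046 - 101684\right) = 416^{2} - \left(88046 - 101684\right) = 173056 - -13638 = 173056 + 13638 = 186694$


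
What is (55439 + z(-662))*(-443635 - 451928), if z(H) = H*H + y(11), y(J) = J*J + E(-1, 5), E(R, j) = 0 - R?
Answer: -442233487215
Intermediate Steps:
E(R, j) = -R
y(J) = 1 + J² (y(J) = J*J - 1*(-1) = J² + 1 = 1 + J²)
z(H) = 122 + H² (z(H) = H*H + (1 + 11²) = H² + (1 + 121) = H² + 122 = 122 + H²)
(55439 + z(-662))*(-443635 - 451928) = (55439 + (122 + (-662)²))*(-443635 - 451928) = (55439 + (122 + 438244))*(-895563) = (55439 + 438366)*(-895563) = 493805*(-895563) = -442233487215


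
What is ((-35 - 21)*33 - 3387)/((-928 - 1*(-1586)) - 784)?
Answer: 1745/42 ≈ 41.548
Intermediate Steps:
((-35 - 21)*33 - 3387)/((-928 - 1*(-1586)) - 784) = (-56*33 - 3387)/((-928 + 1586) - 784) = (-1848 - 3387)/(658 - 784) = -5235/(-126) = -5235*(-1/126) = 1745/42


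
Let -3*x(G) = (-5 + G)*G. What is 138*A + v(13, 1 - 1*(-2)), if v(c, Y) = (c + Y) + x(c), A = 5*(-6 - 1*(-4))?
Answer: -4196/3 ≈ -1398.7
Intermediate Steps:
A = -10 (A = 5*(-6 + 4) = 5*(-2) = -10)
x(G) = -G*(-5 + G)/3 (x(G) = -(-5 + G)*G/3 = -G*(-5 + G)/3)
v(c, Y) = Y + c + c*(5 - c)/3 (v(c, Y) = (c + Y) + c*(5 - c)/3 = (Y + c) + c*(5 - c)/3 = Y + c + c*(5 - c)/3)
138*A + v(13, 1 - 1*(-2)) = 138*(-10) + ((1 - 1*(-2)) + 13 - ⅓*13*(-5 + 13)) = -1380 + ((1 + 2) + 13 - ⅓*13*8) = -1380 + (3 + 13 - 104/3) = -1380 - 56/3 = -4196/3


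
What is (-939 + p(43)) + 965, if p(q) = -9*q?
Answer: -361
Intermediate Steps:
(-939 + p(43)) + 965 = (-939 - 9*43) + 965 = (-939 - 387) + 965 = -1326 + 965 = -361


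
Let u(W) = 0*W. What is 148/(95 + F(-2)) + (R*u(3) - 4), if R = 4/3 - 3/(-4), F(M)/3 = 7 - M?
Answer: -170/61 ≈ -2.7869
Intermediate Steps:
F(M) = 21 - 3*M (F(M) = 3*(7 - M) = 21 - 3*M)
R = 25/12 (R = 4*(⅓) - 3*(-¼) = 4/3 + ¾ = 25/12 ≈ 2.0833)
u(W) = 0
148/(95 + F(-2)) + (R*u(3) - 4) = 148/(95 + (21 - 3*(-2))) + ((25/12)*0 - 4) = 148/(95 + (21 + 6)) + (0 - 4) = 148/(95 + 27) - 4 = 148/122 - 4 = (1/122)*148 - 4 = 74/61 - 4 = -170/61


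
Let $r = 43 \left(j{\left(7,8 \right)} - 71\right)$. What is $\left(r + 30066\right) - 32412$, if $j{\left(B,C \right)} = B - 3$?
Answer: $-5227$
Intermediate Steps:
$j{\left(B,C \right)} = -3 + B$ ($j{\left(B,C \right)} = B - 3 = -3 + B$)
$r = -2881$ ($r = 43 \left(\left(-3 + 7\right) - 71\right) = 43 \left(4 - 71\right) = 43 \left(-67\right) = -2881$)
$\left(r + 30066\right) - 32412 = \left(-2881 + 30066\right) - 32412 = 27185 - 32412 = -5227$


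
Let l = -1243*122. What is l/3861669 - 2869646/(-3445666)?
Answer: 754221538067/950430112611 ≈ 0.79356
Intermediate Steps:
l = -151646
l/3861669 - 2869646/(-3445666) = -151646/3861669 - 2869646/(-3445666) = -151646*1/3861669 - 2869646*(-1/3445666) = -151646/3861669 + 1434823/1722833 = 754221538067/950430112611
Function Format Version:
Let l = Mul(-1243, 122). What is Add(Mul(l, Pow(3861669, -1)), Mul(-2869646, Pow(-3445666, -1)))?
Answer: Rational(754221538067, 950430112611) ≈ 0.79356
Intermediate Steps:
l = -151646
Add(Mul(l, Pow(3861669, -1)), Mul(-2869646, Pow(-3445666, -1))) = Add(Mul(-151646, Pow(3861669, -1)), Mul(-2869646, Pow(-3445666, -1))) = Add(Mul(-151646, Rational(1, 3861669)), Mul(-2869646, Rational(-1, 3445666))) = Add(Rational(-151646, 3861669), Rational(1434823, 1722833)) = Rational(754221538067, 950430112611)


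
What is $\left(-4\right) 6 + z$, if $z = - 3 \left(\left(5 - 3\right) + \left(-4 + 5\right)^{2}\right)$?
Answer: $-33$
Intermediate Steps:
$z = -9$ ($z = - 3 \left(\left(5 - 3\right) + 1^{2}\right) = - 3 \left(2 + 1\right) = \left(-3\right) 3 = -9$)
$\left(-4\right) 6 + z = \left(-4\right) 6 - 9 = -24 - 9 = -33$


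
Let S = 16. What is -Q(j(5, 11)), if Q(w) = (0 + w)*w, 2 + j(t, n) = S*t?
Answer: -6084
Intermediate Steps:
j(t, n) = -2 + 16*t
Q(w) = w² (Q(w) = w*w = w²)
-Q(j(5, 11)) = -(-2 + 16*5)² = -(-2 + 80)² = -1*78² = -1*6084 = -6084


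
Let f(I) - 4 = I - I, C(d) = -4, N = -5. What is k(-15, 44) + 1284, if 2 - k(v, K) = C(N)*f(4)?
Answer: 1302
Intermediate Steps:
f(I) = 4 (f(I) = 4 + (I - I) = 4 + 0 = 4)
k(v, K) = 18 (k(v, K) = 2 - (-4)*4 = 2 - 1*(-16) = 2 + 16 = 18)
k(-15, 44) + 1284 = 18 + 1284 = 1302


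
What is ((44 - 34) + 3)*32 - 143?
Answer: 273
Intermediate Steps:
((44 - 34) + 3)*32 - 143 = (10 + 3)*32 - 143 = 13*32 - 143 = 416 - 143 = 273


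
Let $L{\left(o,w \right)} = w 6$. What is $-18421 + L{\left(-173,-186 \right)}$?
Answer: $-19537$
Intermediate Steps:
$L{\left(o,w \right)} = 6 w$
$-18421 + L{\left(-173,-186 \right)} = -18421 + 6 \left(-186\right) = -18421 - 1116 = -19537$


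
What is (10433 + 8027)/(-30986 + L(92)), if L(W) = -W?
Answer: -9230/15539 ≈ -0.59399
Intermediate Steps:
(10433 + 8027)/(-30986 + L(92)) = (10433 + 8027)/(-30986 - 1*92) = 18460/(-30986 - 92) = 18460/(-31078) = 18460*(-1/31078) = -9230/15539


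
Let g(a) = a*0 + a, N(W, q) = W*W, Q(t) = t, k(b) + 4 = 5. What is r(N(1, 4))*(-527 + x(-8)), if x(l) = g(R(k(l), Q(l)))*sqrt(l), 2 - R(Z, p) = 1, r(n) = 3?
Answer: -1581 + 6*I*sqrt(2) ≈ -1581.0 + 8.4853*I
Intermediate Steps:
k(b) = 1 (k(b) = -4 + 5 = 1)
N(W, q) = W**2
R(Z, p) = 1 (R(Z, p) = 2 - 1*1 = 2 - 1 = 1)
g(a) = a (g(a) = 0 + a = a)
x(l) = sqrt(l) (x(l) = 1*sqrt(l) = sqrt(l))
r(N(1, 4))*(-527 + x(-8)) = 3*(-527 + sqrt(-8)) = 3*(-527 + 2*I*sqrt(2)) = -1581 + 6*I*sqrt(2)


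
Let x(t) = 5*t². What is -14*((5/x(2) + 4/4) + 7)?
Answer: -231/2 ≈ -115.50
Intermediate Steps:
-14*((5/x(2) + 4/4) + 7) = -14*((5/((5*2²)) + 4/4) + 7) = -14*((5/((5*4)) + 4*(¼)) + 7) = -14*((5/20 + 1) + 7) = -14*((5*(1/20) + 1) + 7) = -14*((¼ + 1) + 7) = -14*(5/4 + 7) = -14*33/4 = -231/2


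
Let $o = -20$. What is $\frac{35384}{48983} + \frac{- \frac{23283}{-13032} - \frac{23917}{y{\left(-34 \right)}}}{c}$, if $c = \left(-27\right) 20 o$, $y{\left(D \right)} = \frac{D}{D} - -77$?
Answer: $\frac{4147474719731}{5974922828160} \approx 0.69415$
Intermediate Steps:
$y{\left(D \right)} = 78$ ($y{\left(D \right)} = 1 + 77 = 78$)
$c = 10800$ ($c = \left(-27\right) 20 \left(-20\right) = \left(-540\right) \left(-20\right) = 10800$)
$\frac{35384}{48983} + \frac{- \frac{23283}{-13032} - \frac{23917}{y{\left(-34 \right)}}}{c} = \frac{35384}{48983} + \frac{- \frac{23283}{-13032} - \frac{23917}{78}}{10800} = 35384 \cdot \frac{1}{48983} + \left(\left(-23283\right) \left(- \frac{1}{13032}\right) - \frac{23917}{78}\right) \frac{1}{10800} = \frac{35384}{48983} + \left(\frac{2587}{1448} - \frac{23917}{78}\right) \frac{1}{10800} = \frac{35384}{48983} - \frac{3443003}{121979520} = \frac{4147474719731}{5974922828160}$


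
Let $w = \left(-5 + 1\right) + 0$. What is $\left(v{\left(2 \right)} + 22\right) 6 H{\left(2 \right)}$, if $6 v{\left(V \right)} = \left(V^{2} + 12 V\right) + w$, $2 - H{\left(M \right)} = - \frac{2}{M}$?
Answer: $468$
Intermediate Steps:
$H{\left(M \right)} = 2 + \frac{2}{M}$ ($H{\left(M \right)} = 2 - - \frac{2}{M} = 2 + \frac{2}{M}$)
$w = -4$ ($w = -4 + 0 = -4$)
$v{\left(V \right)} = - \frac{2}{3} + 2 V + \frac{V^{2}}{6}$ ($v{\left(V \right)} = \frac{\left(V^{2} + 12 V\right) - 4}{6} = \frac{-4 + V^{2} + 12 V}{6} = - \frac{2}{3} + 2 V + \frac{V^{2}}{6}$)
$\left(v{\left(2 \right)} + 22\right) 6 H{\left(2 \right)} = \left(\left(- \frac{2}{3} + 2 \cdot 2 + \frac{2^{2}}{6}\right) + 22\right) 6 \left(2 + \frac{2}{2}\right) = \left(\left(- \frac{2}{3} + 4 + \frac{1}{6} \cdot 4\right) + 22\right) 6 \left(2 + 2 \cdot \frac{1}{2}\right) = \left(\left(- \frac{2}{3} + 4 + \frac{2}{3}\right) + 22\right) 6 \left(2 + 1\right) = \left(4 + 22\right) 6 \cdot 3 = 26 \cdot 18 = 468$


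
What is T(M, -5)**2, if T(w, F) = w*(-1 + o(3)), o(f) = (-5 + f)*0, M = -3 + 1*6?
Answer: 9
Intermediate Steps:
M = 3 (M = -3 + 6 = 3)
o(f) = 0
T(w, F) = -w (T(w, F) = w*(-1 + 0) = w*(-1) = -w)
T(M, -5)**2 = (-1*3)**2 = (-3)**2 = 9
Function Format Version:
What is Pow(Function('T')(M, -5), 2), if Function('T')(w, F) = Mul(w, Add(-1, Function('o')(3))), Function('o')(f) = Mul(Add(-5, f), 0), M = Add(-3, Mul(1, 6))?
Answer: 9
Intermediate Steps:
M = 3 (M = Add(-3, 6) = 3)
Function('o')(f) = 0
Function('T')(w, F) = Mul(-1, w) (Function('T')(w, F) = Mul(w, Add(-1, 0)) = Mul(w, -1) = Mul(-1, w))
Pow(Function('T')(M, -5), 2) = Pow(Mul(-1, 3), 2) = Pow(-3, 2) = 9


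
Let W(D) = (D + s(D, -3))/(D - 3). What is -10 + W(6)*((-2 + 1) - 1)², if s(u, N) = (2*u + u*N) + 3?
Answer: -6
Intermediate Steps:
s(u, N) = 3 + 2*u + N*u (s(u, N) = (2*u + N*u) + 3 = 3 + 2*u + N*u)
W(D) = 3/(-3 + D) (W(D) = (D + (3 + 2*D - 3*D))/(D - 3) = (D + (3 - D))/(-3 + D) = 3/(-3 + D))
-10 + W(6)*((-2 + 1) - 1)² = -10 + (3/(-3 + 6))*((-2 + 1) - 1)² = -10 + (3/3)*(-1 - 1)² = -10 + (3*(⅓))*(-2)² = -10 + 1*4 = -10 + 4 = -6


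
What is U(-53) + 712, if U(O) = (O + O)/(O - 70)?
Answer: 87682/123 ≈ 712.86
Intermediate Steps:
U(O) = 2*O/(-70 + O) (U(O) = (2*O)/(-70 + O) = 2*O/(-70 + O))
U(-53) + 712 = 2*(-53)/(-70 - 53) + 712 = 2*(-53)/(-123) + 712 = 2*(-53)*(-1/123) + 712 = 106/123 + 712 = 87682/123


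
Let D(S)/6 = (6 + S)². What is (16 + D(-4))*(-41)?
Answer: -1640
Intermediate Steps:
D(S) = 6*(6 + S)²
(16 + D(-4))*(-41) = (16 + 6*(6 - 4)²)*(-41) = (16 + 6*2²)*(-41) = (16 + 6*4)*(-41) = (16 + 24)*(-41) = 40*(-41) = -1640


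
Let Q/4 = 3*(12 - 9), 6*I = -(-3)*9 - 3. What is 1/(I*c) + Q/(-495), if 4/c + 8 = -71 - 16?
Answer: -5289/880 ≈ -6.0102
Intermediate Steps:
I = 4 (I = (-(-3)*9 - 3)/6 = (-3*(-9) - 3)/6 = (27 - 3)/6 = (⅙)*24 = 4)
c = -4/95 (c = 4/(-8 + (-71 - 16)) = 4/(-8 - 87) = 4/(-95) = 4*(-1/95) = -4/95 ≈ -0.042105)
Q = 36 (Q = 4*(3*(12 - 9)) = 4*(3*3) = 4*9 = 36)
1/(I*c) + Q/(-495) = 1/(4*(-4/95)) + 36/(-495) = (¼)*(-95/4) + 36*(-1/495) = -95/16 - 4/55 = -5289/880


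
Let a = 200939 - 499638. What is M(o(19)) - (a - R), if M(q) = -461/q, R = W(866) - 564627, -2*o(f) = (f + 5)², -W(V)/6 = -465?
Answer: -75783283/288 ≈ -2.6314e+5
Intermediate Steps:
W(V) = 2790 (W(V) = -6*(-465) = 2790)
o(f) = -(5 + f)²/2 (o(f) = -(f + 5)²/2 = -(5 + f)²/2)
R = -561837 (R = 2790 - 564627 = -561837)
a = -298699
M(o(19)) - (a - R) = -461*(-2/(5 + 19)²) - (-298699 - 1*(-561837)) = -461/((-½*24²)) - (-298699 + 561837) = -461/((-½*576)) - 1*263138 = -461/(-288) - 263138 = -461*(-1/288) - 263138 = 461/288 - 263138 = -75783283/288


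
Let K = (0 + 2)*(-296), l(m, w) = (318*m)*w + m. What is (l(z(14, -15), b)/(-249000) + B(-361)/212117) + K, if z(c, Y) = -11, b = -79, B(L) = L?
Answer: -31326447127727/52817133000 ≈ -593.11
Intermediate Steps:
l(m, w) = m + 318*m*w (l(m, w) = 318*m*w + m = m + 318*m*w)
K = -592 (K = 2*(-296) = -592)
(l(z(14, -15), b)/(-249000) + B(-361)/212117) + K = (-11*(1 + 318*(-79))/(-249000) - 361/212117) - 592 = (-11*(1 - 25122)*(-1/249000) - 361*1/212117) - 592 = (-11*(-25121)*(-1/249000) - 361/212117) - 592 = (276331*(-1/249000) - 361/212117) - 592 = (-276331/249000 - 361/212117) - 592 = -58704391727/52817133000 - 592 = -31326447127727/52817133000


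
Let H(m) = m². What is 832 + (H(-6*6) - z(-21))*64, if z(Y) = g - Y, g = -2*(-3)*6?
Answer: 80128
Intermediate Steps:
g = 36 (g = 6*6 = 36)
z(Y) = 36 - Y
832 + (H(-6*6) - z(-21))*64 = 832 + ((-6*6)² - (36 - 1*(-21)))*64 = 832 + ((-36)² - (36 + 21))*64 = 832 + (1296 - 1*57)*64 = 832 + (1296 - 57)*64 = 832 + 1239*64 = 832 + 79296 = 80128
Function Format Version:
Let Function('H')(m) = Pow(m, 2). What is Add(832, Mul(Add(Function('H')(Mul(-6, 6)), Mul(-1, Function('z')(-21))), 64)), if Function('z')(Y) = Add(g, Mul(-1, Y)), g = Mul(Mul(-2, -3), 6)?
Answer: 80128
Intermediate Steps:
g = 36 (g = Mul(6, 6) = 36)
Function('z')(Y) = Add(36, Mul(-1, Y))
Add(832, Mul(Add(Function('H')(Mul(-6, 6)), Mul(-1, Function('z')(-21))), 64)) = Add(832, Mul(Add(Pow(Mul(-6, 6), 2), Mul(-1, Add(36, Mul(-1, -21)))), 64)) = Add(832, Mul(Add(Pow(-36, 2), Mul(-1, Add(36, 21))), 64)) = Add(832, Mul(Add(1296, Mul(-1, 57)), 64)) = Add(832, Mul(Add(1296, -57), 64)) = Add(832, Mul(1239, 64)) = Add(832, 79296) = 80128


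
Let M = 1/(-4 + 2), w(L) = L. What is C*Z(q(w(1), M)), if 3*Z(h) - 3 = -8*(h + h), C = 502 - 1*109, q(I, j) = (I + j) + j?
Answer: 393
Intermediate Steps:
M = -½ (M = 1/(-2) = -½ ≈ -0.50000)
q(I, j) = I + 2*j
C = 393 (C = 502 - 109 = 393)
Z(h) = 1 - 16*h/3 (Z(h) = 1 + (-8*(h + h))/3 = 1 + (-16*h)/3 = 1 - 16*h/3)
C*Z(q(w(1), M)) = 393*(1 - 16*(1 + 2*(-½))/3) = 393*(1 - 16*(1 - 1)/3) = 393*(1 - 16/3*0) = 393*(1 + 0) = 393*1 = 393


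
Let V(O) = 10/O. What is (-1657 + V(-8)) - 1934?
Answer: -14369/4 ≈ -3592.3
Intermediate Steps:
(-1657 + V(-8)) - 1934 = (-1657 + 10/(-8)) - 1934 = (-1657 + 10*(-1/8)) - 1934 = (-1657 - 5/4) - 1934 = -6633/4 - 1934 = -14369/4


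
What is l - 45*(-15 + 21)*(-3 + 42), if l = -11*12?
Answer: -10662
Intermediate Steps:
l = -132
l - 45*(-15 + 21)*(-3 + 42) = -132 - 45*(-15 + 21)*(-3 + 42) = -132 - 270*39 = -132 - 45*234 = -132 - 10530 = -10662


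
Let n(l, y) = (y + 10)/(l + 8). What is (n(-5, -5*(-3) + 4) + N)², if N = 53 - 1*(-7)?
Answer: 43681/9 ≈ 4853.4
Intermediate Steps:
N = 60 (N = 53 + 7 = 60)
n(l, y) = (10 + y)/(8 + l)
(n(-5, -5*(-3) + 4) + N)² = ((10 + (-5*(-3) + 4))/(8 - 5) + 60)² = ((10 + (15 + 4))/3 + 60)² = ((10 + 19)/3 + 60)² = ((⅓)*29 + 60)² = (29/3 + 60)² = (209/3)² = 43681/9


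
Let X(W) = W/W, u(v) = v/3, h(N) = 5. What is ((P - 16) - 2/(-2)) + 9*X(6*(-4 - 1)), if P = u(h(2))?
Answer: -13/3 ≈ -4.3333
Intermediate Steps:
u(v) = v/3 (u(v) = v*(⅓) = v/3)
P = 5/3 (P = (⅓)*5 = 5/3 ≈ 1.6667)
X(W) = 1
((P - 16) - 2/(-2)) + 9*X(6*(-4 - 1)) = ((5/3 - 16) - 2/(-2)) + 9*1 = (-43/3 - 2*(-½)) + 9 = (-43/3 + 1) + 9 = -40/3 + 9 = -13/3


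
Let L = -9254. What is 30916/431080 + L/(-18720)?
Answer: 337867/596880 ≈ 0.56606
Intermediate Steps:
30916/431080 + L/(-18720) = 30916/431080 - 9254/(-18720) = 30916*(1/431080) - 9254*(-1/18720) = 7729/107770 + 4627/9360 = 337867/596880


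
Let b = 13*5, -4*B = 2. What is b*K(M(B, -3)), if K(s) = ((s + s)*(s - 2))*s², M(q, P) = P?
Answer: 17550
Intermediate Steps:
B = -½ (B = -¼*2 = -½ ≈ -0.50000)
b = 65
K(s) = 2*s³*(-2 + s) (K(s) = ((2*s)*(-2 + s))*s² = (2*s*(-2 + s))*s² = 2*s³*(-2 + s))
b*K(M(B, -3)) = 65*(2*(-3)³*(-2 - 3)) = 65*(2*(-27)*(-5)) = 65*270 = 17550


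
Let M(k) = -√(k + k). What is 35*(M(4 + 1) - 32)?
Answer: -1120 - 35*√10 ≈ -1230.7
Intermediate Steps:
M(k) = -√2*√k (M(k) = -√(2*k) = -√2*√k)
35*(M(4 + 1) - 32) = 35*(-√2*√(4 + 1) - 32) = 35*(-√2*√5 - 32) = 35*(-√10 - 32) = 35*(-32 - √10) = -1120 - 35*√10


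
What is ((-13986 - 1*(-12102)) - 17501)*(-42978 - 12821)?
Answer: 1081663615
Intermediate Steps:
((-13986 - 1*(-12102)) - 17501)*(-42978 - 12821) = ((-13986 + 12102) - 17501)*(-55799) = (-1884 - 17501)*(-55799) = -19385*(-55799) = 1081663615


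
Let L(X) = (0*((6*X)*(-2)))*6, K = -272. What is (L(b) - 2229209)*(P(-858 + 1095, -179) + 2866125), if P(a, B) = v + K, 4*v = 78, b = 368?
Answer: -12777257539705/2 ≈ -6.3886e+12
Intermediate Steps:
v = 39/2 (v = (¼)*78 = 39/2 ≈ 19.500)
P(a, B) = -505/2 (P(a, B) = 39/2 - 272 = -505/2)
L(X) = 0 (L(X) = (0*(-12*X))*6 = 0*6 = 0)
(L(b) - 2229209)*(P(-858 + 1095, -179) + 2866125) = (0 - 2229209)*(-505/2 + 2866125) = -2229209*5731745/2 = -12777257539705/2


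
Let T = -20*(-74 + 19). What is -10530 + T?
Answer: -9430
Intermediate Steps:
T = 1100 (T = -20*(-55) = 1100)
-10530 + T = -10530 + 1100 = -9430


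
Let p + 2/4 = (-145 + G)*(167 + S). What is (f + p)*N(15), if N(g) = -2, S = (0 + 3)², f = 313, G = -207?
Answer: 123279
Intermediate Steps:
S = 9 (S = 3² = 9)
p = -123905/2 (p = -½ + (-145 - 207)*(167 + 9) = -½ - 352*176 = -½ - 61952 = -123905/2 ≈ -61953.)
(f + p)*N(15) = (313 - 123905/2)*(-2) = -123279/2*(-2) = 123279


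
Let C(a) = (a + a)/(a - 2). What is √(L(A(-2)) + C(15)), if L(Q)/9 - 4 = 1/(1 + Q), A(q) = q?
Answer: √4953/13 ≈ 5.4137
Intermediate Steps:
C(a) = 2*a/(-2 + a) (C(a) = (2*a)/(-2 + a) = 2*a/(-2 + a))
L(Q) = 36 + 9/(1 + Q)
√(L(A(-2)) + C(15)) = √(9*(5 + 4*(-2))/(1 - 2) + 2*15/(-2 + 15)) = √(9*(5 - 8)/(-1) + 2*15/13) = √(9*(-1)*(-3) + 2*15*(1/13)) = √(27 + 30/13) = √(381/13) = √4953/13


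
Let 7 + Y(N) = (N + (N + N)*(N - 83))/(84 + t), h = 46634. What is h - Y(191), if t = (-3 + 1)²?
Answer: 4062961/88 ≈ 46170.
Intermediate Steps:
t = 4 (t = (-2)² = 4)
Y(N) = -7 + N/88 + N*(-83 + N)/44 (Y(N) = -7 + (N + (N + N)*(N - 83))/(84 + 4) = -7 + (N + (2*N)*(-83 + N))/88 = -7 + (N + 2*N*(-83 + N))*(1/88) = -7 + (N/88 + N*(-83 + N)/44) = -7 + N/88 + N*(-83 + N)/44)
h - Y(191) = 46634 - (-7 - 15/8*191 + (1/44)*191²) = 46634 - (-7 - 2865/8 + (1/44)*36481) = 46634 - (-7 - 2865/8 + 36481/44) = 46634 - 1*40831/88 = 46634 - 40831/88 = 4062961/88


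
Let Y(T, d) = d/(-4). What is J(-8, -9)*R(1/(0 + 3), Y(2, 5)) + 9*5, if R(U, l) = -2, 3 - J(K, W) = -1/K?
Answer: 157/4 ≈ 39.250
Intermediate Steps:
Y(T, d) = -d/4 (Y(T, d) = d*(-1/4) = -d/4)
J(K, W) = 3 + 1/K (J(K, W) = 3 - (-1)/K = 3 + 1/K)
J(-8, -9)*R(1/(0 + 3), Y(2, 5)) + 9*5 = (3 + 1/(-8))*(-2) + 9*5 = (3 - 1/8)*(-2) + 45 = (23/8)*(-2) + 45 = -23/4 + 45 = 157/4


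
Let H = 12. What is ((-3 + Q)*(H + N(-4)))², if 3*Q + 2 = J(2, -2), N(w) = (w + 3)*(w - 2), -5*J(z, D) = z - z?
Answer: 4356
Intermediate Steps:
J(z, D) = 0 (J(z, D) = -(z - z)/5 = -⅕*0 = 0)
N(w) = (-2 + w)*(3 + w) (N(w) = (3 + w)*(-2 + w) = (-2 + w)*(3 + w))
Q = -⅔ (Q = -⅔ + (⅓)*0 = -⅔ + 0 = -⅔ ≈ -0.66667)
((-3 + Q)*(H + N(-4)))² = ((-3 - ⅔)*(12 + (-6 - 4 + (-4)²)))² = (-11*(12 + (-6 - 4 + 16))/3)² = (-11*(12 + 6)/3)² = (-11/3*18)² = (-66)² = 4356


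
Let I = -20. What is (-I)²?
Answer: 400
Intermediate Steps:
(-I)² = (-1*(-20))² = 20² = 400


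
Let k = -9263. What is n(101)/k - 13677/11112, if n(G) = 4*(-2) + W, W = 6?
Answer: -42222609/34310152 ≈ -1.2306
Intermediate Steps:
n(G) = -2 (n(G) = 4*(-2) + 6 = -8 + 6 = -2)
n(101)/k - 13677/11112 = -2/(-9263) - 13677/11112 = -2*(-1/9263) - 13677*1/11112 = 2/9263 - 4559/3704 = -42222609/34310152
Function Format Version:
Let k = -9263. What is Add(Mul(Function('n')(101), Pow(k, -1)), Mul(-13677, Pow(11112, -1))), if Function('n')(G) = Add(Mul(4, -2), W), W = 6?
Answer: Rational(-42222609, 34310152) ≈ -1.2306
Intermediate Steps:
Function('n')(G) = -2 (Function('n')(G) = Add(Mul(4, -2), 6) = Add(-8, 6) = -2)
Add(Mul(Function('n')(101), Pow(k, -1)), Mul(-13677, Pow(11112, -1))) = Add(Mul(-2, Pow(-9263, -1)), Mul(-13677, Pow(11112, -1))) = Add(Mul(-2, Rational(-1, 9263)), Mul(-13677, Rational(1, 11112))) = Add(Rational(2, 9263), Rational(-4559, 3704)) = Rational(-42222609, 34310152)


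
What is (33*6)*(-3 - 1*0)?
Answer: -594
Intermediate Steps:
(33*6)*(-3 - 1*0) = 198*(-3 + 0) = 198*(-3) = -594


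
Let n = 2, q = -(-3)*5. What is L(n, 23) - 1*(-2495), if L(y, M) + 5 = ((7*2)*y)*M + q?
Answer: 3149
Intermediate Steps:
q = 15 (q = -1*(-15) = 15)
L(y, M) = 10 + 14*M*y (L(y, M) = -5 + (((7*2)*y)*M + 15) = -5 + ((14*y)*M + 15) = -5 + (14*M*y + 15) = -5 + (15 + 14*M*y) = 10 + 14*M*y)
L(n, 23) - 1*(-2495) = (10 + 14*23*2) - 1*(-2495) = (10 + 644) + 2495 = 654 + 2495 = 3149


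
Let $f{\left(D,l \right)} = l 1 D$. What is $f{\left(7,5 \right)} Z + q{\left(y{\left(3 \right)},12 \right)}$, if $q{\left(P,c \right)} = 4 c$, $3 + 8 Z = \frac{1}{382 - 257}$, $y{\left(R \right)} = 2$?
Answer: $\frac{3491}{100} \approx 34.91$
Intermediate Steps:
$f{\left(D,l \right)} = D l$ ($f{\left(D,l \right)} = l D = D l$)
$Z = - \frac{187}{500}$ ($Z = - \frac{3}{8} + \frac{1}{8 \left(382 - 257\right)} = - \frac{3}{8} + \frac{1}{8 \cdot 125} = - \frac{3}{8} + \frac{1}{8} \cdot \frac{1}{125} = - \frac{3}{8} + \frac{1}{1000} = - \frac{187}{500} \approx -0.374$)
$f{\left(7,5 \right)} Z + q{\left(y{\left(3 \right)},12 \right)} = 7 \cdot 5 \left(- \frac{187}{500}\right) + 4 \cdot 12 = 35 \left(- \frac{187}{500}\right) + 48 = - \frac{1309}{100} + 48 = \frac{3491}{100}$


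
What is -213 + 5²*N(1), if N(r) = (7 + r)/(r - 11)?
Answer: -233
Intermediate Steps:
N(r) = (7 + r)/(-11 + r)
-213 + 5²*N(1) = -213 + 5²*((7 + 1)/(-11 + 1)) = -213 + 25*(8/(-10)) = -213 + 25*(-⅒*8) = -213 + 25*(-⅘) = -213 - 20 = -233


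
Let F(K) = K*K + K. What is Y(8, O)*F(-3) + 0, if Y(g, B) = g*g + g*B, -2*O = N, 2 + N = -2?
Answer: 480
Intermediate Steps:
N = -4 (N = -2 - 2 = -4)
O = 2 (O = -½*(-4) = 2)
Y(g, B) = g² + B*g
F(K) = K + K² (F(K) = K² + K = K + K²)
Y(8, O)*F(-3) + 0 = (8*(2 + 8))*(-3*(1 - 3)) + 0 = (8*10)*(-3*(-2)) + 0 = 80*6 + 0 = 480 + 0 = 480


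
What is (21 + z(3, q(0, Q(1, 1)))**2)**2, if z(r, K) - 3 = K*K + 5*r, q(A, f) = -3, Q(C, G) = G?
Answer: 562500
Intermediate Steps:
z(r, K) = 3 + K**2 + 5*r (z(r, K) = 3 + (K*K + 5*r) = 3 + (K**2 + 5*r) = 3 + K**2 + 5*r)
(21 + z(3, q(0, Q(1, 1)))**2)**2 = (21 + (3 + (-3)**2 + 5*3)**2)**2 = (21 + (3 + 9 + 15)**2)**2 = (21 + 27**2)**2 = (21 + 729)**2 = 750**2 = 562500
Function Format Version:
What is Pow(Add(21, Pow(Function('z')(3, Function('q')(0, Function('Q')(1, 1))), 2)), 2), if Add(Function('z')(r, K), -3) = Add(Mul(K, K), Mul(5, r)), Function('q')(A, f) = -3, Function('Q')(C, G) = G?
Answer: 562500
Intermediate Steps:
Function('z')(r, K) = Add(3, Pow(K, 2), Mul(5, r)) (Function('z')(r, K) = Add(3, Add(Mul(K, K), Mul(5, r))) = Add(3, Add(Pow(K, 2), Mul(5, r))) = Add(3, Pow(K, 2), Mul(5, r)))
Pow(Add(21, Pow(Function('z')(3, Function('q')(0, Function('Q')(1, 1))), 2)), 2) = Pow(Add(21, Pow(Add(3, Pow(-3, 2), Mul(5, 3)), 2)), 2) = Pow(Add(21, Pow(Add(3, 9, 15), 2)), 2) = Pow(Add(21, Pow(27, 2)), 2) = Pow(Add(21, 729), 2) = Pow(750, 2) = 562500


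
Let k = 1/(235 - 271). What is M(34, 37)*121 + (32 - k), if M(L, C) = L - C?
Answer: -11915/36 ≈ -330.97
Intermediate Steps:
k = -1/36 (k = 1/(-36) = -1/36 ≈ -0.027778)
M(34, 37)*121 + (32 - k) = (34 - 1*37)*121 + (32 - 1*(-1/36)) = (34 - 37)*121 + (32 + 1/36) = -3*121 + 1153/36 = -363 + 1153/36 = -11915/36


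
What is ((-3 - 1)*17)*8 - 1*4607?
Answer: -5151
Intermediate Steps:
((-3 - 1)*17)*8 - 1*4607 = -4*17*8 - 4607 = -68*8 - 4607 = -544 - 4607 = -5151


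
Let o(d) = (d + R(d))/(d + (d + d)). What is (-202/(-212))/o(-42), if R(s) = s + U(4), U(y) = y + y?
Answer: 6363/4028 ≈ 1.5797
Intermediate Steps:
U(y) = 2*y
R(s) = 8 + s (R(s) = s + 2*4 = s + 8 = 8 + s)
o(d) = (8 + 2*d)/(3*d) (o(d) = (d + (8 + d))/(d + (d + d)) = (8 + 2*d)/(d + 2*d) = (8 + 2*d)/((3*d)) = (8 + 2*d)*(1/(3*d)) = (8 + 2*d)/(3*d))
(-202/(-212))/o(-42) = (-202/(-212))/(((⅔)*(4 - 42)/(-42))) = (-202*(-1/212))/(((⅔)*(-1/42)*(-38))) = (101/106)/(38/63) = (63/38)*(101/106) = 6363/4028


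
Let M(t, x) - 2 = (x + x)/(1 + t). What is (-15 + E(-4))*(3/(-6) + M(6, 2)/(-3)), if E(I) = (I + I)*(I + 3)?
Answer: 19/2 ≈ 9.5000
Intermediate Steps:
M(t, x) = 2 + 2*x/(1 + t) (M(t, x) = 2 + (x + x)/(1 + t) = 2 + (2*x)/(1 + t) = 2 + 2*x/(1 + t))
E(I) = 2*I*(3 + I) (E(I) = (2*I)*(3 + I) = 2*I*(3 + I))
(-15 + E(-4))*(3/(-6) + M(6, 2)/(-3)) = (-15 + 2*(-4)*(3 - 4))*(3/(-6) + (2*(1 + 6 + 2)/(1 + 6))/(-3)) = (-15 + 2*(-4)*(-1))*(3*(-1/6) + (2*9/7)*(-1/3)) = (-15 + 8)*(-1/2 + (2*(1/7)*9)*(-1/3)) = -7*(-1/2 + (18/7)*(-1/3)) = -7*(-1/2 - 6/7) = -7*(-19/14) = 19/2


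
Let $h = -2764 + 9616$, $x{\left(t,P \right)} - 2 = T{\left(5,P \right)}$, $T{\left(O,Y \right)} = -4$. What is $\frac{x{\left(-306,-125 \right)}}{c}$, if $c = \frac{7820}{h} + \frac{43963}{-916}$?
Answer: $\frac{3138216}{73517839} \approx 0.042686$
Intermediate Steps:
$x{\left(t,P \right)} = -2$ ($x{\left(t,P \right)} = 2 - 4 = -2$)
$h = 6852$
$c = - \frac{73517839}{1569108}$ ($c = \frac{7820}{6852} + \frac{43963}{-916} = 7820 \cdot \frac{1}{6852} + 43963 \left(- \frac{1}{916}\right) = \frac{1955}{1713} - \frac{43963}{916} = - \frac{73517839}{1569108} \approx -46.853$)
$\frac{x{\left(-306,-125 \right)}}{c} = - \frac{2}{- \frac{73517839}{1569108}} = \left(-2\right) \left(- \frac{1569108}{73517839}\right) = \frac{3138216}{73517839}$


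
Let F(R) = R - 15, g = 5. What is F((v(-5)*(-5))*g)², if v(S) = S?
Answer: 12100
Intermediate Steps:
F(R) = -15 + R
F((v(-5)*(-5))*g)² = (-15 - 5*(-5)*5)² = (-15 + 25*5)² = (-15 + 125)² = 110² = 12100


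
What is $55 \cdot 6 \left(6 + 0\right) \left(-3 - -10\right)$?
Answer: $13860$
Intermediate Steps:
$55 \cdot 6 \left(6 + 0\right) \left(-3 - -10\right) = 55 \cdot 6 \cdot 6 \left(-3 + 10\right) = 55 \cdot 36 \cdot 7 = 1980 \cdot 7 = 13860$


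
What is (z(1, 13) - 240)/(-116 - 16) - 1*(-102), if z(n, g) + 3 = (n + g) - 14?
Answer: 4569/44 ≈ 103.84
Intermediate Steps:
z(n, g) = -17 + g + n (z(n, g) = -3 + ((n + g) - 14) = -3 + ((g + n) - 14) = -3 + (-14 + g + n) = -17 + g + n)
(z(1, 13) - 240)/(-116 - 16) - 1*(-102) = ((-17 + 13 + 1) - 240)/(-116 - 16) - 1*(-102) = (-3 - 240)/(-132) + 102 = -243*(-1/132) + 102 = 81/44 + 102 = 4569/44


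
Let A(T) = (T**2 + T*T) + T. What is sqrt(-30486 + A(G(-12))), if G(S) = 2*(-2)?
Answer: I*sqrt(30458) ≈ 174.52*I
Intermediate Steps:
G(S) = -4
A(T) = T + 2*T**2 (A(T) = (T**2 + T**2) + T = 2*T**2 + T = T + 2*T**2)
sqrt(-30486 + A(G(-12))) = sqrt(-30486 - 4*(1 + 2*(-4))) = sqrt(-30486 - 4*(1 - 8)) = sqrt(-30486 - 4*(-7)) = sqrt(-30486 + 28) = sqrt(-30458) = I*sqrt(30458)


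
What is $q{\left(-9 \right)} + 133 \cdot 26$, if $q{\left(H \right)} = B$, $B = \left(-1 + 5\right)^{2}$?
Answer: $3474$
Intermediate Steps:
$B = 16$ ($B = 4^{2} = 16$)
$q{\left(H \right)} = 16$
$q{\left(-9 \right)} + 133 \cdot 26 = 16 + 133 \cdot 26 = 16 + 3458 = 3474$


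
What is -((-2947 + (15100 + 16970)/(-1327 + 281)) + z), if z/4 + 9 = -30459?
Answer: 65296372/523 ≈ 1.2485e+5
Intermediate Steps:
z = -121872 (z = -36 + 4*(-30459) = -36 - 121836 = -121872)
-((-2947 + (15100 + 16970)/(-1327 + 281)) + z) = -((-2947 + (15100 + 16970)/(-1327 + 281)) - 121872) = -((-2947 + 32070/(-1046)) - 121872) = -((-2947 + 32070*(-1/1046)) - 121872) = -((-2947 - 16035/523) - 121872) = -(-1557316/523 - 121872) = -1*(-65296372/523) = 65296372/523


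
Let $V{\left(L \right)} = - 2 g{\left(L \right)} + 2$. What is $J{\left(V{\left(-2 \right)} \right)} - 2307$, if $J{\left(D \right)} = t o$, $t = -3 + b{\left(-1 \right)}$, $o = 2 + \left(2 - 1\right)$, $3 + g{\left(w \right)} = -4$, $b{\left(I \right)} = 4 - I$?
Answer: $-2301$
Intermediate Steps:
$g{\left(w \right)} = -7$ ($g{\left(w \right)} = -3 - 4 = -7$)
$V{\left(L \right)} = 16$ ($V{\left(L \right)} = \left(-2\right) \left(-7\right) + 2 = 14 + 2 = 16$)
$o = 3$ ($o = 2 + \left(2 - 1\right) = 2 + 1 = 3$)
$t = 2$ ($t = -3 + \left(4 - -1\right) = -3 + \left(4 + 1\right) = -3 + 5 = 2$)
$J{\left(D \right)} = 6$ ($J{\left(D \right)} = 2 \cdot 3 = 6$)
$J{\left(V{\left(-2 \right)} \right)} - 2307 = 6 - 2307 = -2301$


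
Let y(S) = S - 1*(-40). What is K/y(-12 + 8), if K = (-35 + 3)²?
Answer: 256/9 ≈ 28.444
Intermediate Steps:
y(S) = 40 + S (y(S) = S + 40 = 40 + S)
K = 1024 (K = (-32)² = 1024)
K/y(-12 + 8) = 1024/(40 + (-12 + 8)) = 1024/(40 - 4) = 1024/36 = 1024*(1/36) = 256/9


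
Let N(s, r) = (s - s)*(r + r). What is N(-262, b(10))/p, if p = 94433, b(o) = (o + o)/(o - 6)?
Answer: 0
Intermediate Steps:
b(o) = 2*o/(-6 + o) (b(o) = (2*o)/(-6 + o) = 2*o/(-6 + o))
N(s, r) = 0 (N(s, r) = 0*(2*r) = 0)
N(-262, b(10))/p = 0/94433 = 0*(1/94433) = 0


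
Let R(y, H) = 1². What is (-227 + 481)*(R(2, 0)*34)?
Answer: 8636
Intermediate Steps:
R(y, H) = 1
(-227 + 481)*(R(2, 0)*34) = (-227 + 481)*(1*34) = 254*34 = 8636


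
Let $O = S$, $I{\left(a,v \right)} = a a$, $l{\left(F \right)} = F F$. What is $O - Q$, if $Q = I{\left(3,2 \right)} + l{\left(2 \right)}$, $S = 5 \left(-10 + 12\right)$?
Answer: $-3$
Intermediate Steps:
$S = 10$ ($S = 5 \cdot 2 = 10$)
$l{\left(F \right)} = F^{2}$
$I{\left(a,v \right)} = a^{2}$
$O = 10$
$Q = 13$ ($Q = 3^{2} + 2^{2} = 9 + 4 = 13$)
$O - Q = 10 - 13 = -3$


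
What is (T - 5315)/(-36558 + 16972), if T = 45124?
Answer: -5687/2798 ≈ -2.0325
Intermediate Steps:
(T - 5315)/(-36558 + 16972) = (45124 - 5315)/(-36558 + 16972) = 39809/(-19586) = 39809*(-1/19586) = -5687/2798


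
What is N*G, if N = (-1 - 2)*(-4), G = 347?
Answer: 4164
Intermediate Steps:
N = 12 (N = -3*(-4) = 12)
N*G = 12*347 = 4164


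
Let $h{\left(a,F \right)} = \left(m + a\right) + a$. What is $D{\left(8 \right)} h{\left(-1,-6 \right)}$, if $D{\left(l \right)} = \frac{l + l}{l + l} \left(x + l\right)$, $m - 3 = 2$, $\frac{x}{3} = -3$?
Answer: $-3$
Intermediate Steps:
$x = -9$ ($x = 3 \left(-3\right) = -9$)
$m = 5$ ($m = 3 + 2 = 5$)
$h{\left(a,F \right)} = 5 + 2 a$ ($h{\left(a,F \right)} = \left(5 + a\right) + a = 5 + 2 a$)
$D{\left(l \right)} = -9 + l$ ($D{\left(l \right)} = \frac{l + l}{l + l} \left(-9 + l\right) = \frac{2 l}{2 l} \left(-9 + l\right) = 2 l \frac{1}{2 l} \left(-9 + l\right) = 1 \left(-9 + l\right) = -9 + l$)
$D{\left(8 \right)} h{\left(-1,-6 \right)} = \left(-9 + 8\right) \left(5 + 2 \left(-1\right)\right) = - (5 - 2) = \left(-1\right) 3 = -3$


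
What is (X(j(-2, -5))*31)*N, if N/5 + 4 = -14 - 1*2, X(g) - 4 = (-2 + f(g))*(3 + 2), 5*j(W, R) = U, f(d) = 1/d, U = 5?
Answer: 3100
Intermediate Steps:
f(d) = 1/d
j(W, R) = 1 (j(W, R) = (⅕)*5 = 1)
X(g) = -6 + 5/g (X(g) = 4 + (-2 + 1/g)*(3 + 2) = 4 + (-2 + 1/g)*5 = 4 + (-10 + 5/g) = -6 + 5/g)
N = -100 (N = -20 + 5*(-14 - 1*2) = -20 + 5*(-14 - 2) = -20 + 5*(-16) = -20 - 80 = -100)
(X(j(-2, -5))*31)*N = ((-6 + 5/1)*31)*(-100) = ((-6 + 5*1)*31)*(-100) = ((-6 + 5)*31)*(-100) = -1*31*(-100) = -31*(-100) = 3100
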